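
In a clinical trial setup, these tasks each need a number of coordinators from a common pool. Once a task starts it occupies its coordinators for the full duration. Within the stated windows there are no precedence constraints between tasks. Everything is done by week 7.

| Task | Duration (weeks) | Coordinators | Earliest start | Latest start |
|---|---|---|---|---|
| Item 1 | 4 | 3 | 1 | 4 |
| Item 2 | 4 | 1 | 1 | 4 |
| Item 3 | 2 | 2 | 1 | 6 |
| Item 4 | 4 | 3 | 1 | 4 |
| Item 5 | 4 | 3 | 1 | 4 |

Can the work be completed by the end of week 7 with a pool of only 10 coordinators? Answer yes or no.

yes

Schedule Item 1@1, Item 2@1, Item 3@1, Item 4@1, Item 5@3: w1:9  w2:9  w3:10  w4:10  w5:3  w6:3  w7:0 — peak 10 ≤ 10.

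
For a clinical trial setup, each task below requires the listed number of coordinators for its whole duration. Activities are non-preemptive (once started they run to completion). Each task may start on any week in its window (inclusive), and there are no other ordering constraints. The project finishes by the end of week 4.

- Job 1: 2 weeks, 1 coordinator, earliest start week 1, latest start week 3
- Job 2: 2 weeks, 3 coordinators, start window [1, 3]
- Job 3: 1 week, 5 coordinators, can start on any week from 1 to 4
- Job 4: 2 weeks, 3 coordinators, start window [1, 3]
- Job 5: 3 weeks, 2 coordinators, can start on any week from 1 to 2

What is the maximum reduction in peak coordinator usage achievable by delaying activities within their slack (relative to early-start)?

Early-start peak: w1:14  w2:9  w3:2  w4:0 ⇒ 14.
Leveled (Job 1@1, Job 2@1, Job 3@4, Job 4@3, Job 5@1): w1:6  w2:6  w3:5  w4:8 ⇒ 8.
Reduction 14 − 8 = 6.

6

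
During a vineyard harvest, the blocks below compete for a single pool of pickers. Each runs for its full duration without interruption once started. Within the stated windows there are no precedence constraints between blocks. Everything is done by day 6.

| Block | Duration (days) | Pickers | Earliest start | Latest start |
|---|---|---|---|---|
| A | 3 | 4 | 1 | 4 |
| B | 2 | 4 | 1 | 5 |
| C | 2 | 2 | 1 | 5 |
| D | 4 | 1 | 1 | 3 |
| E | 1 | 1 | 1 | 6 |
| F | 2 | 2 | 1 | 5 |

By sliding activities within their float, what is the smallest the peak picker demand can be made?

Early-start (A@1, B@1, C@1, D@1, E@1, F@1) gives peak 14: d1:14  d2:13  d3:5  d4:1  d5:0  d6:0.
Shift B→4, E→3, F→4.
Schedule A@1, B@4, C@1, D@1, E@3, F@4: d1:7  d2:7  d3:6  d4:7  d5:6  d6:0 — peak 7.

7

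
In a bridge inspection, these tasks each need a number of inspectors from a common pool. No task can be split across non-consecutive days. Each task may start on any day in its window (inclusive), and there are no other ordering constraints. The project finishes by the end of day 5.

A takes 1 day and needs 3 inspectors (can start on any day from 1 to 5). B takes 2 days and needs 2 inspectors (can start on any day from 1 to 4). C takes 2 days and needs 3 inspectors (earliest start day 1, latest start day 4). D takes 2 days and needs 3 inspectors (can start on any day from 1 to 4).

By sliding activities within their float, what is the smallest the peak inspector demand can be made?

5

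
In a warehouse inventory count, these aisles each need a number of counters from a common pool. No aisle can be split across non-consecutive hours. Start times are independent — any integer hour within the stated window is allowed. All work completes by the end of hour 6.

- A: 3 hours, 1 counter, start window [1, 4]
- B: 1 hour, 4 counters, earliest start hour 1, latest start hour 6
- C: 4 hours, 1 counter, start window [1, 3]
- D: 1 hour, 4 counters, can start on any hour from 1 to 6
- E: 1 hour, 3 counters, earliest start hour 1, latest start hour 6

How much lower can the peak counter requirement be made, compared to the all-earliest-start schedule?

Early-start peak: h1:13  h2:2  h3:2  h4:1  h5:0  h6:0 ⇒ 13.
Leveled (A@1, B@5, C@1, D@6, E@4): h1:2  h2:2  h3:2  h4:4  h5:4  h6:4 ⇒ 4.
Reduction 13 − 4 = 9.

9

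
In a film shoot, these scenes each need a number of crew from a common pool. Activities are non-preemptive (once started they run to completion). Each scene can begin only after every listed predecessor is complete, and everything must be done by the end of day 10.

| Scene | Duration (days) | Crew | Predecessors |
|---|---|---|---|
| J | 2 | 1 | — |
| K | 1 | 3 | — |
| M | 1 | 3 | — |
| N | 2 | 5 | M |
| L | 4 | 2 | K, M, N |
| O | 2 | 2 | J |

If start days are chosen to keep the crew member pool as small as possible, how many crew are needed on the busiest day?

Early-start (J@1, K@1, M@1, N@2, L@4, O@3) gives peak 7: d1:7  d2:6  d3:7  d4:4  d5:2  d6:2  d7:2  d8:0  d9:0  d10:0.
Shift M→2, N→3, L→5, O→5.
Schedule J@1, K@1, M@2, N@3, L@5, O@5: d1:4  d2:4  d3:5  d4:5  d5:4  d6:4  d7:2  d8:2  d9:0  d10:0 — peak 5.

5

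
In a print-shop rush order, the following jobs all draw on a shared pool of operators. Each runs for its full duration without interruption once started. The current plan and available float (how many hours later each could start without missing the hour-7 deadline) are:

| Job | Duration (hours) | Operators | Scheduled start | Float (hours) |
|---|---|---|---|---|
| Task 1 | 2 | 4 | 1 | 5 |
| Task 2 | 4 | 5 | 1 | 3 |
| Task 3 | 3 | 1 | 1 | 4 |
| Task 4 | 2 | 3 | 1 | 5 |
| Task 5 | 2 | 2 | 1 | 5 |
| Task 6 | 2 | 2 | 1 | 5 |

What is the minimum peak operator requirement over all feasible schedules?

Early-start (Task 1@1, Task 2@1, Task 3@1, Task 4@1, Task 5@1, Task 6@1) gives peak 17: h1:17  h2:17  h3:6  h4:5  h5:0  h6:0  h7:0.
Shift Task 2→3, Task 5→3, Task 6→5.
Schedule Task 1@1, Task 2@3, Task 3@1, Task 4@1, Task 5@3, Task 6@5: h1:8  h2:8  h3:8  h4:7  h5:7  h6:7  h7:0 — peak 8.

8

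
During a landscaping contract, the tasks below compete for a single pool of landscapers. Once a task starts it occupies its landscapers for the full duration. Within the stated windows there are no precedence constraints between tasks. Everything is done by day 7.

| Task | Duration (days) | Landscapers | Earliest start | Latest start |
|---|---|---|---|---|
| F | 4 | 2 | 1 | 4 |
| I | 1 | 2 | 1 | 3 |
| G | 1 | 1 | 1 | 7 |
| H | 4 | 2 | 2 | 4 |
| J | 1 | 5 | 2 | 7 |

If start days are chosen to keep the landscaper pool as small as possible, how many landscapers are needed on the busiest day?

Early-start (F@1, I@1, G@1, H@2, J@2) gives peak 9: d1:5  d2:9  d3:4  d4:4  d5:2  d6:0  d7:0.
Shift J→6.
Schedule F@1, I@1, G@1, H@2, J@6: d1:5  d2:4  d3:4  d4:4  d5:2  d6:5  d7:0 — peak 5.

5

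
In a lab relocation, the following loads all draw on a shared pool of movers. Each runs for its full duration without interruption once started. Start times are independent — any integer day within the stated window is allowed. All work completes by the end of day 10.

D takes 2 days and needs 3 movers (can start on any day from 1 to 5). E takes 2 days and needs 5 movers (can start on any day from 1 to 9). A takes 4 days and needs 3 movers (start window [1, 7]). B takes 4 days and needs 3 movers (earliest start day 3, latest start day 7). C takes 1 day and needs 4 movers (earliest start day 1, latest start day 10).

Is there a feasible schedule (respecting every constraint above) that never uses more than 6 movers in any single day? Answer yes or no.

Schedule D@1, E@3, A@5, B@5, C@9: d1:3  d2:3  d3:5  d4:5  d5:6  d6:6  d7:6  d8:6  d9:4  d10:0 — peak 6 ≤ 6.

yes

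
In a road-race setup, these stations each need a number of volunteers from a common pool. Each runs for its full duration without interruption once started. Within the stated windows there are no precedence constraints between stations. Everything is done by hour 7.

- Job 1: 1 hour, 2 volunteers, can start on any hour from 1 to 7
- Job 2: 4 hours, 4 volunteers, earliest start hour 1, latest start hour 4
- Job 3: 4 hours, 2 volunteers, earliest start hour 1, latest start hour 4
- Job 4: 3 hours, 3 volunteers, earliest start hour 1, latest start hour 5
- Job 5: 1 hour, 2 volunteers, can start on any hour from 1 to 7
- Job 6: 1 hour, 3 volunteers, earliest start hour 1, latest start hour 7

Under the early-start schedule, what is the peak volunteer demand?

Early-start schedule: Job 1@1, Job 2@1, Job 3@1, Job 4@1, Job 5@1, Job 6@1.
Load per hour: hour 1: 16, hour 2: 9, hour 3: 9, hour 4: 6, hour 5: 0, hour 6: 0, hour 7: 0.
Peak is 16.

16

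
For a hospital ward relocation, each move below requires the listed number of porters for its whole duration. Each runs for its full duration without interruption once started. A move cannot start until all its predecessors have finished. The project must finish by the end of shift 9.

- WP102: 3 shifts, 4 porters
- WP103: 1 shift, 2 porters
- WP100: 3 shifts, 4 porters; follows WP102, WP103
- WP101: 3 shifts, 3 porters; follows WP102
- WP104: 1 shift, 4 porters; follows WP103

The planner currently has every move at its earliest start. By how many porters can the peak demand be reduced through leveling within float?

Early-start peak: s1:6  s2:8  s3:4  s4:7  s5:7  s6:7  s7:0  s8:0  s9:0 ⇒ 8.
Leveled (WP102@1, WP103@1, WP100@4, WP101@4, WP104@7): s1:6  s2:4  s3:4  s4:7  s5:7  s6:7  s7:4  s8:0  s9:0 ⇒ 7.
Reduction 8 − 7 = 1.

1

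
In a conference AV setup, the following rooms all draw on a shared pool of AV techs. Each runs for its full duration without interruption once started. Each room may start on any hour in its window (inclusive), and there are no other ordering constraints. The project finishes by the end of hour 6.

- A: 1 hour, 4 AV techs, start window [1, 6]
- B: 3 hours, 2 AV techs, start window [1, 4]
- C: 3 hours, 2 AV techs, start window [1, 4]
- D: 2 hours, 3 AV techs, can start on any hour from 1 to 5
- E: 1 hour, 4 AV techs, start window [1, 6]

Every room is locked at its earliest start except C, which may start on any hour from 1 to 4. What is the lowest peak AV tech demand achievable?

13

C@1: h1:15  h2:7  h3:4  h4:0  h5:0  h6:0 → peak 15
C@2: h1:13  h2:7  h3:4  h4:2  h5:0  h6:0 → peak 13
C@3: h1:13  h2:5  h3:4  h4:2  h5:2  h6:0 → peak 13
C@4: h1:13  h2:5  h3:2  h4:2  h5:2  h6:2 → peak 13
Best is C@2, peak 13.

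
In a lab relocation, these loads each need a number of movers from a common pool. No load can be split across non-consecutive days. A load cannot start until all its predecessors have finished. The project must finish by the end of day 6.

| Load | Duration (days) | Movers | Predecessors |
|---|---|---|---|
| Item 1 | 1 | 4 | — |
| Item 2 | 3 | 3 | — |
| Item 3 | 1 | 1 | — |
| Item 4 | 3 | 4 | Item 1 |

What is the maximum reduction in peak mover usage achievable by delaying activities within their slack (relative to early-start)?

1

Early-start peak: d1:8  d2:7  d3:7  d4:4  d5:0  d6:0 ⇒ 8.
Leveled (Item 1@1, Item 2@1, Item 3@2, Item 4@3): d1:7  d2:4  d3:7  d4:4  d5:4  d6:0 ⇒ 7.
Reduction 8 − 7 = 1.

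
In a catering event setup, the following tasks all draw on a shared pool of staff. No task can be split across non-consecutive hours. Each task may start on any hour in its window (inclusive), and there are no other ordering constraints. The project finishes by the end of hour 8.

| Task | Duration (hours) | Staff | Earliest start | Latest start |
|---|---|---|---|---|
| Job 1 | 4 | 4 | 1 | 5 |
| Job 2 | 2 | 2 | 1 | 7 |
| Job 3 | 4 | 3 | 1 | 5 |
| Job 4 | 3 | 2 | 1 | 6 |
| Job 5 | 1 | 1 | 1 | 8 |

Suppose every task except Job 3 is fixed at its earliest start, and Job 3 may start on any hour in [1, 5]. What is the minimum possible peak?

9

Job 3@1: h1:12  h2:11  h3:9  h4:7  h5:0  h6:0  h7:0  h8:0 → peak 12
Job 3@2: h1:9  h2:11  h3:9  h4:7  h5:3  h6:0  h7:0  h8:0 → peak 11
Job 3@3: h1:9  h2:8  h3:9  h4:7  h5:3  h6:3  h7:0  h8:0 → peak 9
Job 3@4: h1:9  h2:8  h3:6  h4:7  h5:3  h6:3  h7:3  h8:0 → peak 9
Job 3@5: h1:9  h2:8  h3:6  h4:4  h5:3  h6:3  h7:3  h8:3 → peak 9
Best is Job 3@3, peak 9.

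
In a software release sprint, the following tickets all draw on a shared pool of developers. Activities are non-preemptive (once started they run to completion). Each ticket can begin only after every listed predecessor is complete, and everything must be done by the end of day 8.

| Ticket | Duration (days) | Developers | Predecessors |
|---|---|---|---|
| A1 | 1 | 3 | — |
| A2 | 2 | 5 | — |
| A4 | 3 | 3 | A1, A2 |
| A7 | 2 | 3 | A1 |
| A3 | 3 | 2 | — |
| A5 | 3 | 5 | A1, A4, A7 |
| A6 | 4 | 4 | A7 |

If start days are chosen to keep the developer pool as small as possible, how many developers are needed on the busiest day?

9

Early-start (A1@1, A2@1, A4@3, A7@2, A3@1, A5@6, A6@4) gives peak 10: d1:10  d2:10  d3:8  d4:7  d5:7  d6:9  d7:9  d8:5.
Shift A3→3.
Schedule A1@1, A2@1, A4@3, A7@2, A3@3, A5@6, A6@4: d1:8  d2:8  d3:8  d4:9  d5:9  d6:9  d7:9  d8:5 — peak 9.
Total developer-days = 65 over 8 days ⇒ peak ≥ ⌈65/8⌉ = 9, so 9 is optimal.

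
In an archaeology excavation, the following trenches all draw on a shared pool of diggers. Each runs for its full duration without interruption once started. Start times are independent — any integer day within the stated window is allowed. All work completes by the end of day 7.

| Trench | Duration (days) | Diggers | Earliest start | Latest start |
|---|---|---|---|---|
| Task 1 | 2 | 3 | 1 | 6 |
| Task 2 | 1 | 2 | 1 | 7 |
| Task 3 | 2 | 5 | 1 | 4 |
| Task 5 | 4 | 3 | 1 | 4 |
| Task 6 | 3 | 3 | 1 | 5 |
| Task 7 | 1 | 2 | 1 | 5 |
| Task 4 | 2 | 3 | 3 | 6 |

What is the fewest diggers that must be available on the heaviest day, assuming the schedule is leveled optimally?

Early-start (Task 1@1, Task 2@1, Task 3@1, Task 5@1, Task 6@1, Task 7@1, Task 4@3) gives peak 18: d1:18  d2:14  d3:9  d4:6  d5:0  d6:0  d7:0.
Shift Task 3→2, Task 5→4, Task 6→3, Task 4→6.
Schedule Task 1@1, Task 2@1, Task 3@2, Task 5@4, Task 6@3, Task 7@1, Task 4@6: d1:7  d2:8  d3:8  d4:6  d5:6  d6:6  d7:6 — peak 8.

8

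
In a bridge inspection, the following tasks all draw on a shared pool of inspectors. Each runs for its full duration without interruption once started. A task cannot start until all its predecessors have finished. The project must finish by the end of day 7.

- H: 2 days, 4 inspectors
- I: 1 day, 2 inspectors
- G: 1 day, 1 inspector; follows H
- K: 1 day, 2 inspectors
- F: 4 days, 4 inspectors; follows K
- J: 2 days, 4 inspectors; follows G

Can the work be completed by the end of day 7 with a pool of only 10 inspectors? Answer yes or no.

Schedule H@1, I@1, G@3, K@1, F@2, J@4: d1:8  d2:8  d3:5  d4:8  d5:8  d6:0  d7:0 — peak 8 ≤ 10.

yes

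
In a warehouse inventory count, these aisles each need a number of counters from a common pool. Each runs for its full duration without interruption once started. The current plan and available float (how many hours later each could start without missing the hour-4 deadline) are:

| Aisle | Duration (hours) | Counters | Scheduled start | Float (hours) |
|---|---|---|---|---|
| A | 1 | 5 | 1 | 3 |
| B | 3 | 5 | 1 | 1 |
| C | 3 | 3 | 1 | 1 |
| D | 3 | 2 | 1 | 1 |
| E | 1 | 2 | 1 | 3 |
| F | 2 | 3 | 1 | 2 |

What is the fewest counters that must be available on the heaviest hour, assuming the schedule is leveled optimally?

Early-start (A@1, B@1, C@1, D@1, E@1, F@1) gives peak 20: h1:20  h2:13  h3:10  h4:0.
Shift D→2, E→2, F→3.
Schedule A@1, B@1, C@1, D@2, E@2, F@3: h1:13  h2:12  h3:13  h4:5 — peak 13.

13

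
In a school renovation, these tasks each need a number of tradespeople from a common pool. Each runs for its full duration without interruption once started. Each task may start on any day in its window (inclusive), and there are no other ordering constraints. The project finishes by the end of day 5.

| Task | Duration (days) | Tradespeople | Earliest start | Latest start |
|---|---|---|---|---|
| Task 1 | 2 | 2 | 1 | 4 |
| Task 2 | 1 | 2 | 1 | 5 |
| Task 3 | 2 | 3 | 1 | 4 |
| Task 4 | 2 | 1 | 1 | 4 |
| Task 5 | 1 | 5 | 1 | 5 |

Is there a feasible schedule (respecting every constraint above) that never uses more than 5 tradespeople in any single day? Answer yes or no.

Schedule Task 1@1, Task 2@1, Task 3@2, Task 4@3, Task 5@5: d1:4  d2:5  d3:4  d4:1  d5:5 — peak 5 ≤ 5.

yes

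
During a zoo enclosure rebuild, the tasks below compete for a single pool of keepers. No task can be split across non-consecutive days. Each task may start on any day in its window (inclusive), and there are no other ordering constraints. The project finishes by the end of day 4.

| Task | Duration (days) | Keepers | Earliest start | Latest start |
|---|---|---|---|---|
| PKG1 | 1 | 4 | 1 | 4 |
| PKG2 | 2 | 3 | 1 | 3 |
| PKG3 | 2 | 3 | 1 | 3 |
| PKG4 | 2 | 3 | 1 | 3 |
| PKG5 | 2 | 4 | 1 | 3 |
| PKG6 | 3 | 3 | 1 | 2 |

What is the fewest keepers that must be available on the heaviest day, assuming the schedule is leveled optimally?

Early-start (PKG1@1, PKG2@1, PKG3@1, PKG4@1, PKG5@1, PKG6@1) gives peak 20: d1:20  d2:16  d3:3  d4:0.
Shift PKG4→3, PKG5→3, PKG6→2.
Schedule PKG1@1, PKG2@1, PKG3@1, PKG4@3, PKG5@3, PKG6@2: d1:10  d2:9  d3:10  d4:10 — peak 10.
Total keeper-days = 39 over 4 days ⇒ peak ≥ ⌈39/4⌉ = 10, so 10 is optimal.

10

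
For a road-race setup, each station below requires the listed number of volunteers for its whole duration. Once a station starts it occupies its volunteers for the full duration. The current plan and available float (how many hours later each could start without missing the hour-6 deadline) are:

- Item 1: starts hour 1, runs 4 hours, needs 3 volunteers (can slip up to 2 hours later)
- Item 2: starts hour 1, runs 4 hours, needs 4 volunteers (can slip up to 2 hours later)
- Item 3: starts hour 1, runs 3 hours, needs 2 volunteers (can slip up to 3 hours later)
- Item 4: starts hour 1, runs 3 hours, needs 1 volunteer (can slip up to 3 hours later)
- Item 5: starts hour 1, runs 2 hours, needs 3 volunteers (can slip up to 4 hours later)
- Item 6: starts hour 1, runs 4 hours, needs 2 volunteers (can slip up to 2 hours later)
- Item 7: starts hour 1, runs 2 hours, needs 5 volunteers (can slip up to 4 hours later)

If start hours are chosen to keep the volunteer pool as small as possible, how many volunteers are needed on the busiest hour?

11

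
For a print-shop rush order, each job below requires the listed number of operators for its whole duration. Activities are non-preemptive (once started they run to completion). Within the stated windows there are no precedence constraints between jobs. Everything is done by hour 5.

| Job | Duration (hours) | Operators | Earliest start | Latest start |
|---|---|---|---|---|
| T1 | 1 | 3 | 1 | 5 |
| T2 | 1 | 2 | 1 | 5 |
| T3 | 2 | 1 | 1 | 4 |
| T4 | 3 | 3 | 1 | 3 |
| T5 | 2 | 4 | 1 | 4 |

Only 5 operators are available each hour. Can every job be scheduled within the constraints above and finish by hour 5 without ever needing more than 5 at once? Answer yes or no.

no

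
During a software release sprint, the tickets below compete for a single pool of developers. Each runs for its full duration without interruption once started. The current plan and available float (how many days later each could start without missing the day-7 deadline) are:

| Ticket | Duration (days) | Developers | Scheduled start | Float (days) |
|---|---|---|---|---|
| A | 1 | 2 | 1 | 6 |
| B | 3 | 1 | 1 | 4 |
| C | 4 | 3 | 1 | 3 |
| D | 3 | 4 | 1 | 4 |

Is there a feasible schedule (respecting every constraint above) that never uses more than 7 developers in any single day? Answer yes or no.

Schedule A@1, B@2, C@1, D@5: d1:5  d2:4  d3:4  d4:4  d5:4  d6:4  d7:4 — peak 5 ≤ 7.

yes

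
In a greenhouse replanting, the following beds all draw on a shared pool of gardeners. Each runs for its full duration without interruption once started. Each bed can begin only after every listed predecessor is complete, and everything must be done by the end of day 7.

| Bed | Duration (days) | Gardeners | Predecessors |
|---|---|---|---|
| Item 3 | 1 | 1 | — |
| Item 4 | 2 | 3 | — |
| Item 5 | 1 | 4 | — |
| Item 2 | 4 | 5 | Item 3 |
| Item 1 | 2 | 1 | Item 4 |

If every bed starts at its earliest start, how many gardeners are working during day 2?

At early start, day 2 has: Item 4, Item 2.
Demand: 3 + 5 = 8.

8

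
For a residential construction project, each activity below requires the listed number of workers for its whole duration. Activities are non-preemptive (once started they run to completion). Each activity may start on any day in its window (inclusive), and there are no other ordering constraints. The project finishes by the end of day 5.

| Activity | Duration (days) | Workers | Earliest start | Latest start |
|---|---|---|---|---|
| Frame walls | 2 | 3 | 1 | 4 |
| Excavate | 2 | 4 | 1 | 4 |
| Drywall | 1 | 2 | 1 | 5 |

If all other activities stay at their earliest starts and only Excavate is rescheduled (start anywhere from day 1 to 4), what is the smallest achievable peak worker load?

5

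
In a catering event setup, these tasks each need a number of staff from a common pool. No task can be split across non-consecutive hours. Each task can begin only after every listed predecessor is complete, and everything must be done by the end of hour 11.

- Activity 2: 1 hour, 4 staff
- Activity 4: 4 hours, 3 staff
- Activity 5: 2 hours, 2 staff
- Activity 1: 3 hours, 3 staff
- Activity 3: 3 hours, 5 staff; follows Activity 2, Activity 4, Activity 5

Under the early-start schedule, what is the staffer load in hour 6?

5

At early start, hour 6 has: Activity 3.
Demand: 5 = 5.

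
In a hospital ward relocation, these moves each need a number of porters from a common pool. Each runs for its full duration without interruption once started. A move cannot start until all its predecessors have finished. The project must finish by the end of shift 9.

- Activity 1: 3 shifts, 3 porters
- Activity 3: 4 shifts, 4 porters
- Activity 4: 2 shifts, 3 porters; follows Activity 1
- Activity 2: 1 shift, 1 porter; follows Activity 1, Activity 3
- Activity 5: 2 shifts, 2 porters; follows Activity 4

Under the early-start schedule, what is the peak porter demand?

Early-start schedule: Activity 1@1, Activity 3@1, Activity 4@4, Activity 2@5, Activity 5@6.
Load per shift: shift 1: 7, shift 2: 7, shift 3: 7, shift 4: 7, shift 5: 4, shift 6: 2, shift 7: 2, shift 8: 0, shift 9: 0.
Peak is 7.

7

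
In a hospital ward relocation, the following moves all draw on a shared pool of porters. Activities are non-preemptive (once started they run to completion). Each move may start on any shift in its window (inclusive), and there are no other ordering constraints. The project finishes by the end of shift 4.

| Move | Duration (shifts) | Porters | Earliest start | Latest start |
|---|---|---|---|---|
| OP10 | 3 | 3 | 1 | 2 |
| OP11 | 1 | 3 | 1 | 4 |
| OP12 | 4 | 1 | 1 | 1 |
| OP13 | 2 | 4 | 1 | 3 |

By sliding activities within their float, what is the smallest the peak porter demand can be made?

8

Early-start (OP10@1, OP11@1, OP12@1, OP13@1) gives peak 11: s1:11  s2:8  s3:4  s4:1.
Shift OP13→2.
Schedule OP10@1, OP11@1, OP12@1, OP13@2: s1:7  s2:8  s3:8  s4:1 — peak 8.
No arrangement of the 24 feasible schedules does better.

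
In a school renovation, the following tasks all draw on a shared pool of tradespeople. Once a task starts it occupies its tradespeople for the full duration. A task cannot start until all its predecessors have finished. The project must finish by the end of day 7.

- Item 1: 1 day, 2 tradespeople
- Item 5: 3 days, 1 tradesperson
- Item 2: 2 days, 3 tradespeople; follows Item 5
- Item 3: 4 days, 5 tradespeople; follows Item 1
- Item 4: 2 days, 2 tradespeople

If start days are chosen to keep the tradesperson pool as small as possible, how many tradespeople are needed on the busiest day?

6

Early-start (Item 1@1, Item 5@1, Item 2@4, Item 3@2, Item 4@1) gives peak 8: d1:5  d2:8  d3:6  d4:8  d5:8  d6:0  d7:0.
Shift Item 2→6, Item 4→6.
Schedule Item 1@1, Item 5@1, Item 2@6, Item 3@2, Item 4@6: d1:3  d2:6  d3:6  d4:5  d5:5  d6:5  d7:5 — peak 6.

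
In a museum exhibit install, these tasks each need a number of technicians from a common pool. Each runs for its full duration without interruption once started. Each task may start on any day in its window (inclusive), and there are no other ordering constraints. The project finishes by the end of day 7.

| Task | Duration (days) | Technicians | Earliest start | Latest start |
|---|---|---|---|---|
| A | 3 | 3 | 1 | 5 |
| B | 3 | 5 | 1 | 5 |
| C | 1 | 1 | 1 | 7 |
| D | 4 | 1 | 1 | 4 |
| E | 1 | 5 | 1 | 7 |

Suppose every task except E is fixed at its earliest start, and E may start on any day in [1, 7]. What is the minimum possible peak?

10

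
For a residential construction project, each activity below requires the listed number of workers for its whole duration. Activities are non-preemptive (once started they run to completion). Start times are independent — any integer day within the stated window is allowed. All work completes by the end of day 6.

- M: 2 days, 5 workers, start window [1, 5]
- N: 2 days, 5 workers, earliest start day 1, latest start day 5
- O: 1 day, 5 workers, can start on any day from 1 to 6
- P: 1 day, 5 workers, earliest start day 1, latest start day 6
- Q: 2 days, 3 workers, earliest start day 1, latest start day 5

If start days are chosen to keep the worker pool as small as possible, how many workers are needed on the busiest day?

8

Early-start (M@1, N@1, O@1, P@1, Q@1) gives peak 23: d1:23  d2:13  d3:0  d4:0  d5:0  d6:0.
Shift N→3, O→5, P→6.
Schedule M@1, N@3, O@5, P@6, Q@1: d1:8  d2:8  d3:5  d4:5  d5:5  d6:5 — peak 8.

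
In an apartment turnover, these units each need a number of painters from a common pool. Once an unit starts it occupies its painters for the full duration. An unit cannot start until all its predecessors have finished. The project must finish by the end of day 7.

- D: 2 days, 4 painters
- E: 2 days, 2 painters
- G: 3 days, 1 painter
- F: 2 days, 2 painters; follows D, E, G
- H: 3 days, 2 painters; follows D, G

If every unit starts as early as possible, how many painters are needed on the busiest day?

7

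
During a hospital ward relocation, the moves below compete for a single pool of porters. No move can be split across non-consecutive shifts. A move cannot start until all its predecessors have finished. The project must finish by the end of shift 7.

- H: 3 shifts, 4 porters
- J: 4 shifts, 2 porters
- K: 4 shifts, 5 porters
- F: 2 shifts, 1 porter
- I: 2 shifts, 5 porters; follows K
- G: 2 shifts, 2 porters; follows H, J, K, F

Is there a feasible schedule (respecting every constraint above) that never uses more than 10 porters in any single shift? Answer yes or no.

The minimum achievable peak is 11; 10 < 11, so no feasible schedule stays within the cap.

no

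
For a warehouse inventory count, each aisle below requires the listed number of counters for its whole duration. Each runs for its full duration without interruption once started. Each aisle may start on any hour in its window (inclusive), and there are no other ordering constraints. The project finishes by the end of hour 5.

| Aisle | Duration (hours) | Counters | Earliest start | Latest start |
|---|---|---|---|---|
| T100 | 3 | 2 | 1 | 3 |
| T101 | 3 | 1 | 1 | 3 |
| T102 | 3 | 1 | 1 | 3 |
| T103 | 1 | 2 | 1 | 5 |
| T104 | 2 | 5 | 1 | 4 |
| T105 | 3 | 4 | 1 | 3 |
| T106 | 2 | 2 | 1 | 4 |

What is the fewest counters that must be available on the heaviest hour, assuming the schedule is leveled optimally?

9

Early-start (T100@1, T101@1, T102@1, T103@1, T104@1, T105@1, T106@1) gives peak 17: h1:17  h2:15  h3:8  h4:0  h5:0.
Shift T104→4, T105→3.
Schedule T100@1, T101@1, T102@1, T103@1, T104@4, T105@3, T106@1: h1:8  h2:6  h3:8  h4:9  h5:9 — peak 9.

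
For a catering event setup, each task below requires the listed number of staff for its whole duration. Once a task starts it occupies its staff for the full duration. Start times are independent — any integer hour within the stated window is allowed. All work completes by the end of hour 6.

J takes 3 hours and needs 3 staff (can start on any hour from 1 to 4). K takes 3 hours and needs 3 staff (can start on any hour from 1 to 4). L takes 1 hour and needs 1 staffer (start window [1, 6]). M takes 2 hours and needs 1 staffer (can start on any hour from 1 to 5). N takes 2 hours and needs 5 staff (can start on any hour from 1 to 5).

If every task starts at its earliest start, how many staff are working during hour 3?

At early start, hour 3 has: J, K.
Demand: 3 + 3 = 6.

6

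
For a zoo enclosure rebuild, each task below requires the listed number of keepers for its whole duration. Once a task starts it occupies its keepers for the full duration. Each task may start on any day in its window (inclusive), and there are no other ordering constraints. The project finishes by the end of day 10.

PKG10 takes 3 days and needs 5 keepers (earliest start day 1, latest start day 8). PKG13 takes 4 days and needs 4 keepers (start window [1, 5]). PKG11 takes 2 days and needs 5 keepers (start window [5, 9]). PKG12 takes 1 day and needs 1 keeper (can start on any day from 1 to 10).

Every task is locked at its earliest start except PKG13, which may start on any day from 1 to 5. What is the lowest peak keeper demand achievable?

9

PKG13@1: d1:10  d2:9  d3:9  d4:4  d5:5  d6:5  d7:0  d8:0  d9:0  d10:0 → peak 10
PKG13@2: d1:6  d2:9  d3:9  d4:4  d5:9  d6:5  d7:0  d8:0  d9:0  d10:0 → peak 9
PKG13@3: d1:6  d2:5  d3:9  d4:4  d5:9  d6:9  d7:0  d8:0  d9:0  d10:0 → peak 9
PKG13@4: d1:6  d2:5  d3:5  d4:4  d5:9  d6:9  d7:4  d8:0  d9:0  d10:0 → peak 9
PKG13@5: d1:6  d2:5  d3:5  d4:0  d5:9  d6:9  d7:4  d8:4  d9:0  d10:0 → peak 9
Best is PKG13@2, peak 9.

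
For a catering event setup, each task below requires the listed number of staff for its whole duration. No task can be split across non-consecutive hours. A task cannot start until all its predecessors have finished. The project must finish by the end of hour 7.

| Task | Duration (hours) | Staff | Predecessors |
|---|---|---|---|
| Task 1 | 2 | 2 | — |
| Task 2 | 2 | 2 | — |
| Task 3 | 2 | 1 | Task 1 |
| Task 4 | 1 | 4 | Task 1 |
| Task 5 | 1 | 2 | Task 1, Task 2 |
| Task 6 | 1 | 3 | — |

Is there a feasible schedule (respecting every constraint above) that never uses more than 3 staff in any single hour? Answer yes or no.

no

The minimum achievable peak is 4; 3 < 4, so no feasible schedule stays within the cap.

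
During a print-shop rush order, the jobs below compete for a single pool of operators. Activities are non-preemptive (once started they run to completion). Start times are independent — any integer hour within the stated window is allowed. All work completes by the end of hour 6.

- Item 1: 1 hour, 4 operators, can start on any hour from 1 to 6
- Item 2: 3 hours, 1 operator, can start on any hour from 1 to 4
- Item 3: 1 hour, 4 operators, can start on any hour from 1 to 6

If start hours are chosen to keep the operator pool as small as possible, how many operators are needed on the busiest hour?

4

Early-start (Item 1@1, Item 2@1, Item 3@1) gives peak 9: h1:9  h2:1  h3:1  h4:0  h5:0  h6:0.
Shift Item 2→2, Item 3→5.
Schedule Item 1@1, Item 2@2, Item 3@5: h1:4  h2:1  h3:1  h4:1  h5:4  h6:0 — peak 4.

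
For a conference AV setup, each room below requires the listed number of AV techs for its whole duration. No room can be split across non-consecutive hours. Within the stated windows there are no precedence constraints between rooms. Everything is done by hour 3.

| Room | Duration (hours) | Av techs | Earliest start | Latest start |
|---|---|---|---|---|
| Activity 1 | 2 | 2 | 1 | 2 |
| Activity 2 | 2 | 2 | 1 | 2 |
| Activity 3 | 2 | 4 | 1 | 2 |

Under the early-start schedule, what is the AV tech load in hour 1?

8

At early start, hour 1 has: Activity 1, Activity 2, Activity 3.
Demand: 2 + 2 + 4 = 8.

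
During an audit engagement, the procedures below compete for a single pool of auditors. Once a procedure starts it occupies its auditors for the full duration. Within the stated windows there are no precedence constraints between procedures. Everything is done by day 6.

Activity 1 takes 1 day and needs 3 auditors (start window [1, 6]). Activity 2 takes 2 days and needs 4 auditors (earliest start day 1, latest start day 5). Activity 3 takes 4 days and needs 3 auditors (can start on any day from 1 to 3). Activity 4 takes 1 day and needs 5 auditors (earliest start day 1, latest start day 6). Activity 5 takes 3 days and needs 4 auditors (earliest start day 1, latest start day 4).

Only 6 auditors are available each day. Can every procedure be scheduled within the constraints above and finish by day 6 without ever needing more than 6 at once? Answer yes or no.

no

Total auditor-days = 40; over 6 days the average is 40/6 > 6, so some day must exceed 6.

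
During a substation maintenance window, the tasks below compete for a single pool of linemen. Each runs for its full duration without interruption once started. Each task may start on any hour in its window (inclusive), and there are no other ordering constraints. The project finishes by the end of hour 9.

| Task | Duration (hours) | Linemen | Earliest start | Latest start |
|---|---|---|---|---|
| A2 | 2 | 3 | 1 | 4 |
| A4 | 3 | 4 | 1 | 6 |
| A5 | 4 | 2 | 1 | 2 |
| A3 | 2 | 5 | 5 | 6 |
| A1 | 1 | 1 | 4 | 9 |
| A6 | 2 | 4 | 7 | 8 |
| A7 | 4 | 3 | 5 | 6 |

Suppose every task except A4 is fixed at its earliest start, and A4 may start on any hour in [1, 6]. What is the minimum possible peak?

9

A4@1: h1:9  h2:9  h3:6  h4:3  h5:8  h6:8  h7:7  h8:7  h9:0 → peak 9
A4@2: h1:5  h2:9  h3:6  h4:7  h5:8  h6:8  h7:7  h8:7  h9:0 → peak 9
A4@3: h1:5  h2:5  h3:6  h4:7  h5:12  h6:8  h7:7  h8:7  h9:0 → peak 12
A4@4: h1:5  h2:5  h3:2  h4:7  h5:12  h6:12  h7:7  h8:7  h9:0 → peak 12
A4@5: h1:5  h2:5  h3:2  h4:3  h5:12  h6:12  h7:11  h8:7  h9:0 → peak 12
A4@6: h1:5  h2:5  h3:2  h4:3  h5:8  h6:12  h7:11  h8:11  h9:0 → peak 12
Best is A4@1, peak 9.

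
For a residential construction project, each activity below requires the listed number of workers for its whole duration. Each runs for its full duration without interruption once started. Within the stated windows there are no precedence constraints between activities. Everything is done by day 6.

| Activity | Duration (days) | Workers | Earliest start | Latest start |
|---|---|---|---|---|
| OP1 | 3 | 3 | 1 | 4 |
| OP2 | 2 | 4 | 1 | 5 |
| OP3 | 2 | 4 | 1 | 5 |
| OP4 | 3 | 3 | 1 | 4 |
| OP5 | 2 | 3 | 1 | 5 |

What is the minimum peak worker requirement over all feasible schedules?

Early-start (OP1@1, OP2@1, OP3@1, OP4@1, OP5@1) gives peak 17: d1:17  d2:17  d3:6  d4:0  d5:0  d6:0.
Shift OP3→3, OP4→4, OP5→5.
Schedule OP1@1, OP2@1, OP3@3, OP4@4, OP5@5: d1:7  d2:7  d3:7  d4:7  d5:6  d6:6 — peak 7.
Total worker-days = 40 over 6 days ⇒ peak ≥ ⌈40/6⌉ = 7, so 7 is optimal.

7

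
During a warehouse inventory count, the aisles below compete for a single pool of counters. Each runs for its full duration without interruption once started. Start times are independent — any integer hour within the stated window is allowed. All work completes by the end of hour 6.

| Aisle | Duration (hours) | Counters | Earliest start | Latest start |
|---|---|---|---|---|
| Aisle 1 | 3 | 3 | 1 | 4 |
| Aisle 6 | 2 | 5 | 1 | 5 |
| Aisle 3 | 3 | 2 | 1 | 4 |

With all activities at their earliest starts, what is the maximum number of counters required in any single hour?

10

Early-start schedule: Aisle 1@1, Aisle 6@1, Aisle 3@1.
Load per hour: hour 1: 10, hour 2: 10, hour 3: 5, hour 4: 0, hour 5: 0, hour 6: 0.
Peak is 10.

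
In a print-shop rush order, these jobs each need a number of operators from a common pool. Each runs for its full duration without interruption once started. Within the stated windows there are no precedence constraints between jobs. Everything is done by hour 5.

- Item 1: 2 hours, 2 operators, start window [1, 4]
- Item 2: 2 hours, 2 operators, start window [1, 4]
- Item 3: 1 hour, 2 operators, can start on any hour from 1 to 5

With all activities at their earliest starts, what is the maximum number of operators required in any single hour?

Early-start schedule: Item 1@1, Item 2@1, Item 3@1.
Load per hour: hour 1: 6, hour 2: 4, hour 3: 0, hour 4: 0, hour 5: 0.
Peak is 6.

6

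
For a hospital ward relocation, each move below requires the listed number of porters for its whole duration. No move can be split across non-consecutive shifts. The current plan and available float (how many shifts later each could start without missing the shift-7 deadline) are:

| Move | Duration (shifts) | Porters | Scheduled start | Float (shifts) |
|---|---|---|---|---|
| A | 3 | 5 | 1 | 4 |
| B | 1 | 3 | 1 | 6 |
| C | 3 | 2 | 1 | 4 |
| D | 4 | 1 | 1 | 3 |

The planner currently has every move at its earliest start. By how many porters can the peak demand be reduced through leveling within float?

Early-start peak: s1:11  s2:8  s3:8  s4:1  s5:0  s6:0  s7:0 ⇒ 11.
Leveled (A@1, B@4, C@5, D@4): s1:5  s2:5  s3:5  s4:4  s5:3  s6:3  s7:3 ⇒ 5.
Reduction 11 − 5 = 6.

6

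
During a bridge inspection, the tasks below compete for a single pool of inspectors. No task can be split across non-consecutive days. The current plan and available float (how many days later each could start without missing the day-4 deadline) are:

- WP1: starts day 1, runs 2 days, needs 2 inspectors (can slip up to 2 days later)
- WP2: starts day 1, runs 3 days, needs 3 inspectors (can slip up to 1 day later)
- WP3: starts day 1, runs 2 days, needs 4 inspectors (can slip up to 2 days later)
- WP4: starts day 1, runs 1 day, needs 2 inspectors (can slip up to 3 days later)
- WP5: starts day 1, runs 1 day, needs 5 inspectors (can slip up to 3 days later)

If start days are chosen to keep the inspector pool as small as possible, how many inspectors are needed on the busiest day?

7

Early-start (WP1@1, WP2@1, WP3@1, WP4@1, WP5@1) gives peak 16: d1:16  d2:9  d3:3  d4:0.
Shift WP2→2, WP3→3, WP4→2.
Schedule WP1@1, WP2@2, WP3@3, WP4@2, WP5@1: d1:7  d2:7  d3:7  d4:7 — peak 7.
Total inspector-days = 28 over 4 days ⇒ peak ≥ ⌈28/4⌉ = 7, so 7 is optimal.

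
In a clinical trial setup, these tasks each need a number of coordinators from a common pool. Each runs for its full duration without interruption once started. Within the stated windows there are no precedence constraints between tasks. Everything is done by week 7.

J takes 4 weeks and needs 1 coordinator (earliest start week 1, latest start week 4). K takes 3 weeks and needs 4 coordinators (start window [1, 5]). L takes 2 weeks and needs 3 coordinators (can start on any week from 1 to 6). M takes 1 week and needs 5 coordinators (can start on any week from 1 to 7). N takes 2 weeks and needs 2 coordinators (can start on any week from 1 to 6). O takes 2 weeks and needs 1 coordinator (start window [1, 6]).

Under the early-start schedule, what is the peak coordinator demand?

Early-start schedule: J@1, K@1, L@1, M@1, N@1, O@1.
Load per week: week 1: 16, week 2: 11, week 3: 5, week 4: 1, week 5: 0, week 6: 0, week 7: 0.
Peak is 16.

16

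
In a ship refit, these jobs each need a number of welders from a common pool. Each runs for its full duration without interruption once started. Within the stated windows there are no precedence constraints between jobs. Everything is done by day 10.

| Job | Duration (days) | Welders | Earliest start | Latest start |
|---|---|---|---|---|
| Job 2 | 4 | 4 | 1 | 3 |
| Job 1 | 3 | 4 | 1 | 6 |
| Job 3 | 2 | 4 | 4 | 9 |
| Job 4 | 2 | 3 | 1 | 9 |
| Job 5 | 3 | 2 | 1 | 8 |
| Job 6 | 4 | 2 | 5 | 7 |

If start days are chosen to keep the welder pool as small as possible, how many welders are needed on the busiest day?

Early-start (Job 2@1, Job 1@1, Job 3@4, Job 4@1, Job 5@1, Job 6@5) gives peak 13: d1:13  d2:13  d3:10  d4:8  d5:6  d6:2  d7:2  d8:2  d9:0  d10:0.
Shift Job 1→5, Job 3→8, Job 5→3, Job 6→6.
Schedule Job 2@1, Job 1@5, Job 3@8, Job 4@1, Job 5@3, Job 6@6: d1:7  d2:7  d3:6  d4:6  d5:6  d6:6  d7:6  d8:6  d9:6  d10:0 — peak 7.

7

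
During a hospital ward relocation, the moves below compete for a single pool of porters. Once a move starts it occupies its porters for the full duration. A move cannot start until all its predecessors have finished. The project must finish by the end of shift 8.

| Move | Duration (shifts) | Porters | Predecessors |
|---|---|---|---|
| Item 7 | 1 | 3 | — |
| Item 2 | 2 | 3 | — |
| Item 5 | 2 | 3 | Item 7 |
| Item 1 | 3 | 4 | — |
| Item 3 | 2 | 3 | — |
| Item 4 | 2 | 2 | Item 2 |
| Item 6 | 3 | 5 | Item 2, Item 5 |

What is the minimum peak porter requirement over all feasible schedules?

Early-start (Item 7@1, Item 2@1, Item 5@2, Item 1@1, Item 3@1, Item 4@3, Item 6@4) gives peak 13: s1:13  s2:13  s3:9  s4:7  s5:5  s6:5  s7:0  s8:0.
Shift Item 1→3, Item 3→4, Item 4→6, Item 6→6.
Schedule Item 7@1, Item 2@1, Item 5@2, Item 1@3, Item 3@4, Item 4@6, Item 6@6: s1:6  s2:6  s3:7  s4:7  s5:7  s6:7  s7:7  s8:5 — peak 7.
Total porter-shifts = 52 over 8 shifts ⇒ peak ≥ ⌈52/8⌉ = 7, so 7 is optimal.

7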